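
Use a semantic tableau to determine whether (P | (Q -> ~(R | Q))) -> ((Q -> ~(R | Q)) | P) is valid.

Assume the negation and expand:
Initial set: {~((P | (Q -> ~(R | Q))) -> ((Q -> ~(R | Q)) | P))}.
~((P | (Q -> ~(R | Q))) -> ((Q -> ~(R | Q)) | P)): α-rule — add (P | (Q -> ~(R | Q))), ~((Q -> ~(R | Q)) | P).
~((Q -> ~(R | Q)) | P): α-rule — add ~(Q -> ~(R | Q)), ~P.
~(Q -> ~(R | Q)): α-rule — add Q, ~~(R | Q).
(P | (Q -> ~(R | Q))): β-rule — branch into P  //  (Q -> ~(R | Q)).
  branch 1 (add P):
    × closes — contains both P and ~P.
  branch 2 (add (Q -> ~(R | Q))):
    ~~(R | Q): β-rule — branch into R  //  Q.
      branch 2.1 (add R):
        (Q -> ~(R | Q)): β-rule — branch into ~Q  //  ~(R | Q).
          branch 2.1.1 (add ~Q):
            × closes — contains both Q and ~Q.
          branch 2.1.2 (add ~(R | Q)):
            ~(R | Q): α-rule — add ~R, ~Q.
            × closes — contains both R and ~R.
      branch 2.2 (add Q):
        (Q -> ~(R | Q)): β-rule — branch into ~Q  //  ~(R | Q).
          branch 2.2.1 (add ~Q):
            × closes — contains both Q and ~Q.
          branch 2.2.2 (add ~(R | Q)):
            ~(R | Q): α-rule — add ~R, ~Q.
            × closes — contains both Q and ~Q.
All 5 branches close.
Every branch closed, so the negation is unsatisfiable and the formula is valid.

Valid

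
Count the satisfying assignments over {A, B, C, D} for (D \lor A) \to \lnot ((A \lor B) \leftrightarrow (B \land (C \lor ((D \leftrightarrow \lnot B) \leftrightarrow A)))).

Initial set: {((D \lor A) \to \lnot ((A \lor B) \leftrightarrow (B \land (C \lor ((D \leftrightarrow \lnot B) \leftrightarrow A)))))}.
((D \lor A) \to \lnot ((A \lor B) \leftrightarrow (B \land (C \lor ((D \leftrightarrow \lnot B) \leftrightarrow A))))): β-rule — branch into \lnot (D \lor A)  //  \lnot ((A \lor B) \leftrightarrow (B \land (C \lor ((D \leftrightarrow \lnot B) \leftrightarrow A)))).
  branch 1 (add \lnot (D \lor A)):
    \lnot (D \lor A): α-rule — add \lnot D, \lnot A.
    ○ open, literals {A=0, D=0}.
  branch 2 (add \lnot ((A \lor B) \leftrightarrow (B \land (C \lor ((D \leftrightarrow \lnot B) \leftrightarrow A))))):
    \lnot ((A \lor B) \leftrightarrow (B \land (C \lor ((D \leftrightarrow \lnot B) \leftrightarrow A)))): β-rule — branch into (A \lor B), \lnot (B \land (C \lor ((D \leftrightarrow \lnot B) \leftrightarrow A)))  //  \lnot (A \lor B), (B \land (C \lor ((D \leftrightarrow \lnot B) \leftrightarrow A))).
      branch 2.1 (add (A \lor B), \lnot (B \land (C \lor ((D \leftrightarrow \lnot B) \leftrightarrow A)))):
        (A \lor B): β-rule — branch into A  //  B.
          branch 2.1.1 (add A):
            \lnot (B \land (C \lor ((D \leftrightarrow \lnot B) \leftrightarrow A))): β-rule — branch into \lnot B  //  \lnot (C \lor ((D \leftrightarrow \lnot B) \leftrightarrow A)).
              branch 2.1.1.1 (add \lnot B):
                ○ open, literals {A=1, B=0}.
              branch 2.1.1.2 (add \lnot (C \lor ((D \leftrightarrow \lnot B) \leftrightarrow A))):
                \lnot (C \lor ((D \leftrightarrow \lnot B) \leftrightarrow A)): α-rule — add \lnot C, \lnot ((D \leftrightarrow \lnot B) \leftrightarrow A).
                \lnot ((D \leftrightarrow \lnot B) \leftrightarrow A): β-rule — branch into (D \leftrightarrow \lnot B), \lnot A  //  \lnot (D \leftrightarrow \lnot B), A.
                  branch 2.1.1.2.1 (add (D \leftrightarrow \lnot B), \lnot A):
                    × closes — contains both A and \lnot A.
                  branch 2.1.1.2.2 (add \lnot (D \leftrightarrow \lnot B), A):
                    \lnot (D \leftrightarrow \lnot B): β-rule — branch into D, \lnot \lnot B  //  \lnot D, \lnot B.
                      branch 2.1.1.2.2.1 (add D, \lnot \lnot B):
                        ○ open, literals {A=1, B=1, C=0, D=1}.
                      branch 2.1.1.2.2.2 (add \lnot D, \lnot B):
                        ○ open, literals {A=1, B=0, C=0, D=0}.
          branch 2.1.2 (add B):
            \lnot (B \land (C \lor ((D \leftrightarrow \lnot B) \leftrightarrow A))): β-rule — branch into \lnot B  //  \lnot (C \lor ((D \leftrightarrow \lnot B) \leftrightarrow A)).
              branch 2.1.2.1 (add \lnot B):
                × closes — contains both B and \lnot B.
              branch 2.1.2.2 (add \lnot (C \lor ((D \leftrightarrow \lnot B) \leftrightarrow A))):
                \lnot (C \lor ((D \leftrightarrow \lnot B) \leftrightarrow A)): α-rule — add \lnot C, \lnot ((D \leftrightarrow \lnot B) \leftrightarrow A).
                \lnot ((D \leftrightarrow \lnot B) \leftrightarrow A): β-rule — branch into (D \leftrightarrow \lnot B), \lnot A  //  \lnot (D \leftrightarrow \lnot B), A.
                  branch 2.1.2.2.1 (add (D \leftrightarrow \lnot B), \lnot A):
                    (D \leftrightarrow \lnot B): β-rule — branch into D, \lnot B  //  \lnot D, \lnot \lnot B.
                      branch 2.1.2.2.1.1 (add D, \lnot B):
                        × closes — contains both B and \lnot B.
                      branch 2.1.2.2.1.2 (add \lnot D, \lnot \lnot B):
                        ○ open, literals {A=0, B=1, C=0, D=0}.
                  branch 2.1.2.2.2 (add \lnot (D \leftrightarrow \lnot B), A):
                    \lnot (D \leftrightarrow \lnot B): β-rule — branch into D, \lnot \lnot B  //  \lnot D, \lnot B.
                      branch 2.1.2.2.2.1 (add D, \lnot \lnot B):
                        ○ open, literals {A=1, B=1, C=0, D=1}.
                      branch 2.1.2.2.2.2 (add \lnot D, \lnot B):
                        × closes — contains both B and \lnot B.
      branch 2.2 (add \lnot (A \lor B), (B \land (C \lor ((D \leftrightarrow \lnot B) \leftrightarrow A)))):
        \lnot (A \lor B): α-rule — add \lnot A, \lnot B.
        (B \land (C \lor ((D \leftrightarrow \lnot B) \leftrightarrow A))): α-rule — add B, (C \lor ((D \leftrightarrow \lnot B) \leftrightarrow A)).
        × closes — contains both B and \lnot B.
5 branches closed, 6 open.
Each open branch fixes some atoms; the unmentioned ones are free. Counting distinct full assignments: branch {A=0, D=0} (B, C) contributes 4 new; branch {A=1, B=0} (C, D) contributes 4 new; branch {A=1, B=1, C=0, D=1} (none free) contributes 1 new; branch {A=1, B=0, C=0, D=0} (none free) contributes 0 new; branch {A=0, B=1, C=0, D=0} (none free) contributes 0 new; branch {A=1, B=1, C=0, D=1} (none free) contributes 0 new. Total: 9.

9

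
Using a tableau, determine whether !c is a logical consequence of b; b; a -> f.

No

Initial set: {T b; T b; T (a -> f); F !c}.
T (a -> f): β-rule — branch into F a  //  T f.
  branch 1 (add F a):
    ○ open, literals {a=0, b=1, c=1}.
  branch 2 (add T f):
    ○ open, literals {b=1, c=1, f=1}.
0 branches closed, 2 open.
An open branch gives a countermodel: a=0, b=1, c=1 (unmentioned atoms arbitrary); the premises hold there but the conclusion fails.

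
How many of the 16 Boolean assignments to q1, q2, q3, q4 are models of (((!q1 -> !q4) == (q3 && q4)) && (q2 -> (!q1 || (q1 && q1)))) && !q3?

2

Initial set: {((((!q1 -> !q4) == (q3 && q4)) && (q2 -> (!q1 || (q1 && q1)))) && !q3)}.
((((!q1 -> !q4) == (q3 && q4)) && (q2 -> (!q1 || (q1 && q1)))) && !q3): α-rule — add (((!q1 -> !q4) == (q3 && q4)) && (q2 -> (!q1 || (q1 && q1)))), !q3.
(((!q1 -> !q4) == (q3 && q4)) && (q2 -> (!q1 || (q1 && q1)))): α-rule — add ((!q1 -> !q4) == (q3 && q4)), (q2 -> (!q1 || (q1 && q1))).
((!q1 -> !q4) == (q3 && q4)): β-rule — branch into (!q1 -> !q4), (q3 && q4)  //  !(!q1 -> !q4), !(q3 && q4).
  branch 1 (add (!q1 -> !q4), (q3 && q4)):
    (q3 && q4): α-rule — add q3, q4.
    × closes — contains both q3 and !q3.
  branch 2 (add !(!q1 -> !q4), !(q3 && q4)):
    !(!q1 -> !q4): α-rule — add !q1, !!q4.
    (q2 -> (!q1 || (q1 && q1))): β-rule — branch into !q2  //  (!q1 || (q1 && q1)).
      branch 2.1 (add !q2):
        !(q3 && q4): β-rule — branch into !q3  //  !q4.
          branch 2.1.1 (add !q3):
            ○ open, literals {q1=false, q2=false, q3=false, q4=true}.
          branch 2.1.2 (add !q4):
            × closes — contains both q4 and !q4.
      branch 2.2 (add (!q1 || (q1 && q1))):
        !(q3 && q4): β-rule — branch into !q3  //  !q4.
          branch 2.2.1 (add !q3):
            (!q1 || (q1 && q1)): β-rule — branch into !q1  //  (q1 && q1).
              branch 2.2.1.1 (add !q1):
                ○ open, literals {q1=false, q3=false, q4=true}.
              branch 2.2.1.2 (add (q1 && q1)):
                (q1 && q1): α-rule — add q1, q1.
                × closes — contains both q1 and !q1.
          branch 2.2.2 (add !q4):
            × closes — contains both q4 and !q4.
4 branches closed, 2 open.
Each open branch fixes some atoms; the unmentioned ones are free. Counting distinct full assignments: branch {q1=false, q2=false, q3=false, q4=true} (none free) contributes 1 new; branch {q1=false, q3=false, q4=true} (q2) contributes 1 new. Total: 2.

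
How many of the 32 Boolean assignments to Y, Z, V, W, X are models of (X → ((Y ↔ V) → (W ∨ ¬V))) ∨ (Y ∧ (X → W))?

Initial set: {((X → ((Y ↔ V) → (W ∨ ¬V))) ∨ (Y ∧ (X → W)))}.
((X → ((Y ↔ V) → (W ∨ ¬V))) ∨ (Y ∧ (X → W))): β-rule — branch into (X → ((Y ↔ V) → (W ∨ ¬V)))  //  (Y ∧ (X → W)).
  branch 1 (add (X → ((Y ↔ V) → (W ∨ ¬V)))):
    (X → ((Y ↔ V) → (W ∨ ¬V))): β-rule — branch into ¬X  //  ((Y ↔ V) → (W ∨ ¬V)).
      branch 1.1 (add ¬X):
        ○ open, literals {X=false}.
      branch 1.2 (add ((Y ↔ V) → (W ∨ ¬V))):
        ((Y ↔ V) → (W ∨ ¬V)): β-rule — branch into ¬(Y ↔ V)  //  (W ∨ ¬V).
          branch 1.2.1 (add ¬(Y ↔ V)):
            ¬(Y ↔ V): β-rule — branch into Y, ¬V  //  ¬Y, V.
              branch 1.2.1.1 (add Y, ¬V):
                ○ open, literals {V=false, Y=true}.
              branch 1.2.1.2 (add ¬Y, V):
                ○ open, literals {V=true, Y=false}.
          branch 1.2.2 (add (W ∨ ¬V)):
            (W ∨ ¬V): β-rule — branch into W  //  ¬V.
              branch 1.2.2.1 (add W):
                ○ open, literals {W=true}.
              branch 1.2.2.2 (add ¬V):
                ○ open, literals {V=false}.
  branch 2 (add (Y ∧ (X → W))):
    (Y ∧ (X → W)): α-rule — add Y, (X → W).
    (X → W): β-rule — branch into ¬X  //  W.
      branch 2.1 (add ¬X):
        ○ open, literals {X=false, Y=true}.
      branch 2.2 (add W):
        ○ open, literals {W=true, Y=true}.
0 branches closed, 7 open.
Each open branch fixes some atoms; the unmentioned ones are free. Counting distinct full assignments: branch {X=false} (Y, Z, V, W) contributes 16 new; branch {V=false, Y=true} (Z, W, X) contributes 4 new; branch {V=true, Y=false} (Z, W, X) contributes 4 new; branch {W=true} (Y, Z, V, X) contributes 4 new; branch {V=false} (Y, Z, W, X) contributes 2 new; branch {X=false, Y=true} (Z, V, W) contributes 0 new; branch {W=true, Y=true} (Z, V, X) contributes 0 new. Total: 30.

30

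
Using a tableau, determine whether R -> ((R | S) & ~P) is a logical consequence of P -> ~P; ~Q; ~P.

Yes

Initial set: {T (P -> ~P); T ~Q; T ~P; F (R -> ((R | S) & ~P))}.
F (R -> ((R | S) & ~P)): α-rule — add T R, F ((R | S) & ~P).
T (P -> ~P): β-rule — branch into F P  //  T ~P.
  branch 1 (add F P):
    F ((R | S) & ~P): β-rule — branch into F (R | S)  //  F ~P.
      branch 1.1 (add F (R | S)):
        F (R | S): α-rule — add F R, F S.
        × closes — contains both R and ~R.
      branch 1.2 (add F ~P):
        × closes — contains both P and ~P.
  branch 2 (add T ~P):
    F ((R | S) & ~P): β-rule — branch into F (R | S)  //  F ~P.
      branch 2.1 (add F (R | S)):
        F (R | S): α-rule — add F R, F S.
        × closes — contains both R and ~R.
      branch 2.2 (add F ~P):
        × closes — contains both P and ~P.
All 4 branches close.
Every branch closed, so the premises entail the conclusion.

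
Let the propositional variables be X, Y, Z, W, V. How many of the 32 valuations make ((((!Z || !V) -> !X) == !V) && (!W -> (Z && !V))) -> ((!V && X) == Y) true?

Initial set: {(((((!Z || !V) -> !X) == !V) && (!W -> (Z && !V))) -> ((!V && X) == Y))}.
(((((!Z || !V) -> !X) == !V) && (!W -> (Z && !V))) -> ((!V && X) == Y)): β-rule — branch into !((((!Z || !V) -> !X) == !V) && (!W -> (Z && !V)))  //  ((!V && X) == Y).
  branch 1 (add !((((!Z || !V) -> !X) == !V) && (!W -> (Z && !V)))):
    !((((!Z || !V) -> !X) == !V) && (!W -> (Z && !V))): β-rule — branch into !(((!Z || !V) -> !X) == !V)  //  !(!W -> (Z && !V)).
      branch 1.1 (add !(((!Z || !V) -> !X) == !V)):
        !(((!Z || !V) -> !X) == !V): β-rule — branch into ((!Z || !V) -> !X), !!V  //  !((!Z || !V) -> !X), !V.
          branch 1.1.1 (add ((!Z || !V) -> !X), !!V):
            ((!Z || !V) -> !X): β-rule — branch into !(!Z || !V)  //  !X.
              branch 1.1.1.1 (add !(!Z || !V)):
                !(!Z || !V): α-rule — add !!Z, !!V.
                ○ open, literals {V=1, Z=1}.
              branch 1.1.1.2 (add !X):
                ○ open, literals {V=1, X=0}.
          branch 1.1.2 (add !((!Z || !V) -> !X), !V):
            !((!Z || !V) -> !X): α-rule — add (!Z || !V), !!X.
            (!Z || !V): β-rule — branch into !Z  //  !V.
              branch 1.1.2.1 (add !Z):
                ○ open, literals {V=0, X=1, Z=0}.
              branch 1.1.2.2 (add !V):
                ○ open, literals {V=0, X=1}.
      branch 1.2 (add !(!W -> (Z && !V))):
        !(!W -> (Z && !V)): α-rule — add !W, !(Z && !V).
        !(Z && !V): β-rule — branch into !Z  //  !!V.
          branch 1.2.1 (add !Z):
            ○ open, literals {W=0, Z=0}.
          branch 1.2.2 (add !!V):
            ○ open, literals {V=1, W=0}.
  branch 2 (add ((!V && X) == Y)):
    ((!V && X) == Y): β-rule — branch into (!V && X), Y  //  !(!V && X), !Y.
      branch 2.1 (add (!V && X), Y):
        (!V && X): α-rule — add !V, X.
        ○ open, literals {V=0, X=1, Y=1}.
      branch 2.2 (add !(!V && X), !Y):
        !(!V && X): β-rule — branch into !!V  //  !X.
          branch 2.2.1 (add !!V):
            ○ open, literals {V=1, Y=0}.
          branch 2.2.2 (add !X):
            ○ open, literals {X=0, Y=0}.
0 branches closed, 9 open.
Each open branch fixes some atoms; the unmentioned ones are free. Counting distinct full assignments: branch {V=1, Z=1} (X, Y, W) contributes 8 new; branch {V=1, X=0} (Y, Z, W) contributes 4 new; branch {V=0, X=1, Z=0} (Y, W) contributes 4 new; branch {V=0, X=1} (Y, Z, W) contributes 4 new; branch {W=0, Z=0} (X, Y, V) contributes 4 new; branch {V=1, W=0} (X, Y, Z) contributes 0 new; branch {V=0, X=1, Y=1} (Z, W) contributes 0 new; branch {V=1, Y=0} (X, Z, W) contributes 1 new; branch {X=0, Y=0} (Z, W, V) contributes 3 new. Total: 28.

28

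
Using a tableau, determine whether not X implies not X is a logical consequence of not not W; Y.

Initial set: {not not W; Y; not (not X implies not X)}.
not not W: drop double negation, giving W.
not (not X implies not X): α-rule — add not X, not not X.
× closes — contains both X and not X.
All 1 branch closes.
Every branch closed, so the premises entail the conclusion.

Yes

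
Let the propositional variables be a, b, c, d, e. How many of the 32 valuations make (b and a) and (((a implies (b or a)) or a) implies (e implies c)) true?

Initial set: {T ((b and a) and (((a implies (b or a)) or a) implies (e implies c)))}.
T ((b and a) and (((a implies (b or a)) or a) implies (e implies c))): α-rule — add T (b and a), T (((a implies (b or a)) or a) implies (e implies c)).
T (b and a): α-rule — add T b, T a.
T (((a implies (b or a)) or a) implies (e implies c)): β-rule — branch into F ((a implies (b or a)) or a)  //  T (e implies c).
  branch 1 (add F ((a implies (b or a)) or a)):
    F ((a implies (b or a)) or a): α-rule — add F (a implies (b or a)), F a.
    × closes — contains both a and not a.
  branch 2 (add T (e implies c)):
    T (e implies c): β-rule — branch into F e  //  T c.
      branch 2.1 (add F e):
        ○ open, literals {a=true, b=true, e=false}.
      branch 2.2 (add T c):
        ○ open, literals {a=true, b=true, c=true}.
1 branch closed, 2 open.
Each open branch fixes some atoms; the unmentioned ones are free. Counting distinct full assignments: branch {a=true, b=true, e=false} (c, d) contributes 4 new; branch {a=true, b=true, c=true} (d, e) contributes 2 new. Total: 6.

6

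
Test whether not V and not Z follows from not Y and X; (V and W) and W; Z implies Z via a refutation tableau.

No

Initial set: {(not Y and X); ((V and W) and W); (Z implies Z); not (not V and not Z)}.
(not Y and X): α-rule — add not Y, X.
((V and W) and W): α-rule — add (V and W), W.
(V and W): α-rule — add V, W.
(Z implies Z): β-rule — branch into not Z  //  Z.
  branch 1 (add not Z):
    not (not V and not Z): β-rule — branch into not not V  //  not not Z.
      branch 1.1 (add not not V):
        ○ open, literals {V=T, W=T, X=T, Y=F, Z=F}.
      branch 1.2 (add not not Z):
        × closes — contains both Z and not Z.
  branch 2 (add Z):
    not (not V and not Z): β-rule — branch into not not V  //  not not Z.
      branch 2.1 (add not not V):
        ○ open, literals {V=T, W=T, X=T, Y=F, Z=T}.
      branch 2.2 (add not not Z):
        ○ open, literals {V=T, W=T, X=T, Y=F, Z=T}.
1 branch closed, 3 open.
An open branch gives a countermodel: V=T, W=T, X=T, Y=F, Z=F (unmentioned atoms arbitrary); the premises hold there but the conclusion fails.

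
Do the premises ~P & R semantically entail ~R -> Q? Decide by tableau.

Initial set: {(~P & R); ~(~R -> Q)}.
(~P & R): α-rule — add ~P, R.
~(~R -> Q): α-rule — add ~R, ~Q.
× closes — contains both R and ~R.
All 1 branch closes.
Every branch closed, so the premises entail the conclusion.

Yes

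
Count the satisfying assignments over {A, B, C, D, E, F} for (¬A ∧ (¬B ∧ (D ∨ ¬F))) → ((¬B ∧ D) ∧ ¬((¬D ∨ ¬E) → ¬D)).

56

Initial set: {((¬A ∧ (¬B ∧ (D ∨ ¬F))) → ((¬B ∧ D) ∧ ¬((¬D ∨ ¬E) → ¬D)))}.
((¬A ∧ (¬B ∧ (D ∨ ¬F))) → ((¬B ∧ D) ∧ ¬((¬D ∨ ¬E) → ¬D))): β-rule — branch into ¬(¬A ∧ (¬B ∧ (D ∨ ¬F)))  //  ((¬B ∧ D) ∧ ¬((¬D ∨ ¬E) → ¬D)).
  branch 1 (add ¬(¬A ∧ (¬B ∧ (D ∨ ¬F)))):
    ¬(¬A ∧ (¬B ∧ (D ∨ ¬F))): β-rule — branch into ¬¬A  //  ¬(¬B ∧ (D ∨ ¬F)).
      branch 1.1 (add ¬¬A):
        ○ open, literals {A=1}.
      branch 1.2 (add ¬(¬B ∧ (D ∨ ¬F))):
        ¬(¬B ∧ (D ∨ ¬F)): β-rule — branch into ¬¬B  //  ¬(D ∨ ¬F).
          branch 1.2.1 (add ¬¬B):
            ○ open, literals {B=1}.
          branch 1.2.2 (add ¬(D ∨ ¬F)):
            ¬(D ∨ ¬F): α-rule — add ¬D, ¬¬F.
            ○ open, literals {D=0, F=1}.
  branch 2 (add ((¬B ∧ D) ∧ ¬((¬D ∨ ¬E) → ¬D))):
    ((¬B ∧ D) ∧ ¬((¬D ∨ ¬E) → ¬D)): α-rule — add (¬B ∧ D), ¬((¬D ∨ ¬E) → ¬D).
    (¬B ∧ D): α-rule — add ¬B, D.
    ¬((¬D ∨ ¬E) → ¬D): α-rule — add (¬D ∨ ¬E), ¬¬D.
    (¬D ∨ ¬E): β-rule — branch into ¬D  //  ¬E.
      branch 2.1 (add ¬D):
        × closes — contains both D and ¬D.
      branch 2.2 (add ¬E):
        ○ open, literals {B=0, D=1, E=0}.
1 branch closed, 4 open.
Each open branch fixes some atoms; the unmentioned ones are free. Counting distinct full assignments: branch {A=1} (B, C, D, E, F) contributes 32 new; branch {B=1} (A, C, D, E, F) contributes 16 new; branch {D=0, F=1} (A, B, C, E) contributes 4 new; branch {B=0, D=1, E=0} (A, C, F) contributes 4 new. Total: 56.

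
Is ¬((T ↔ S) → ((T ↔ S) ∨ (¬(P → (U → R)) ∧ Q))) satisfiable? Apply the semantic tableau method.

Unsatisfiable

Initial set: {¬((T ↔ S) → ((T ↔ S) ∨ (¬(P → (U → R)) ∧ Q)))}.
¬((T ↔ S) → ((T ↔ S) ∨ (¬(P → (U → R)) ∧ Q))): α-rule — add (T ↔ S), ¬((T ↔ S) ∨ (¬(P → (U → R)) ∧ Q)).
¬((T ↔ S) ∨ (¬(P → (U → R)) ∧ Q)): α-rule — add ¬(T ↔ S), ¬(¬(P → (U → R)) ∧ Q).
(T ↔ S): β-rule — branch into T, S  //  ¬T, ¬S.
  branch 1 (add T, S):
    ¬(T ↔ S): β-rule — branch into T, ¬S  //  ¬T, S.
      branch 1.1 (add T, ¬S):
        × closes — contains both S and ¬S.
      branch 1.2 (add ¬T, S):
        × closes — contains both T and ¬T.
  branch 2 (add ¬T, ¬S):
    ¬(T ↔ S): β-rule — branch into T, ¬S  //  ¬T, S.
      branch 2.1 (add T, ¬S):
        × closes — contains both T and ¬T.
      branch 2.2 (add ¬T, S):
        × closes — contains both S and ¬S.
All 4 branches close.
Every branch closed; the formula is unsatisfiable.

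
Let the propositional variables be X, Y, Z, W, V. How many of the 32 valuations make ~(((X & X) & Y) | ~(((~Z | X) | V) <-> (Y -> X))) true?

16

Initial set: {T ~(((X & X) & Y) | ~(((~Z | X) | V) <-> (Y -> X)))}.
T ~(((X & X) & Y) | ~(((~Z | X) | V) <-> (Y -> X))): α-rule — add F ((X & X) & Y), F ~(((~Z | X) | V) <-> (Y -> X)).
F ((X & X) & Y): β-rule — branch into F (X & X)  //  F Y.
  branch 1 (add F (X & X)):
    F ~(((~Z | X) | V) <-> (Y -> X)): β-rule — branch into T ((~Z | X) | V), T (Y -> X)  //  F ((~Z | X) | V), F (Y -> X).
      branch 1.1 (add T ((~Z | X) | V), T (Y -> X)):
        F (X & X): β-rule — branch into F X  //  F X.
          branch 1.1.1 (add F X):
            T ((~Z | X) | V): β-rule — branch into T (~Z | X)  //  T V.
              branch 1.1.1.1 (add T (~Z | X)):
                T (Y -> X): β-rule — branch into F Y  //  T X.
                  branch 1.1.1.1.1 (add F Y):
                    T (~Z | X): β-rule — branch into T ~Z  //  T X.
                      branch 1.1.1.1.1.1 (add T ~Z):
                        ○ open, literals {X=F, Y=F, Z=F}.
                      branch 1.1.1.1.1.2 (add T X):
                        × closes — contains both X and ~X.
                  branch 1.1.1.1.2 (add T X):
                    × closes — contains both X and ~X.
              branch 1.1.1.2 (add T V):
                T (Y -> X): β-rule — branch into F Y  //  T X.
                  branch 1.1.1.2.1 (add F Y):
                    ○ open, literals {V=T, X=F, Y=F}.
                  branch 1.1.1.2.2 (add T X):
                    × closes — contains both X and ~X.
          branch 1.1.2 (add F X):
            T ((~Z | X) | V): β-rule — branch into T (~Z | X)  //  T V.
              branch 1.1.2.1 (add T (~Z | X)):
                T (Y -> X): β-rule — branch into F Y  //  T X.
                  branch 1.1.2.1.1 (add F Y):
                    T (~Z | X): β-rule — branch into T ~Z  //  T X.
                      branch 1.1.2.1.1.1 (add T ~Z):
                        ○ open, literals {X=F, Y=F, Z=F}.
                      branch 1.1.2.1.1.2 (add T X):
                        × closes — contains both X and ~X.
                  branch 1.1.2.1.2 (add T X):
                    × closes — contains both X and ~X.
              branch 1.1.2.2 (add T V):
                T (Y -> X): β-rule — branch into F Y  //  T X.
                  branch 1.1.2.2.1 (add F Y):
                    ○ open, literals {V=T, X=F, Y=F}.
                  branch 1.1.2.2.2 (add T X):
                    × closes — contains both X and ~X.
      branch 1.2 (add F ((~Z | X) | V), F (Y -> X)):
        F ((~Z | X) | V): α-rule — add F (~Z | X), F V.
        F (Y -> X): α-rule — add T Y, F X.
        F (~Z | X): α-rule — add F ~Z, F X.
        F (X & X): β-rule — branch into F X  //  F X.
          branch 1.2.1 (add F X):
            ○ open, literals {V=F, X=F, Y=T, Z=T}.
          branch 1.2.2 (add F X):
            ○ open, literals {V=F, X=F, Y=T, Z=T}.
  branch 2 (add F Y):
    F ~(((~Z | X) | V) <-> (Y -> X)): β-rule — branch into T ((~Z | X) | V), T (Y -> X)  //  F ((~Z | X) | V), F (Y -> X).
      branch 2.1 (add T ((~Z | X) | V), T (Y -> X)):
        T ((~Z | X) | V): β-rule — branch into T (~Z | X)  //  T V.
          branch 2.1.1 (add T (~Z | X)):
            T (Y -> X): β-rule — branch into F Y  //  T X.
              branch 2.1.1.1 (add F Y):
                T (~Z | X): β-rule — branch into T ~Z  //  T X.
                  branch 2.1.1.1.1 (add T ~Z):
                    ○ open, literals {Y=F, Z=F}.
                  branch 2.1.1.1.2 (add T X):
                    ○ open, literals {X=T, Y=F}.
              branch 2.1.1.2 (add T X):
                T (~Z | X): β-rule — branch into T ~Z  //  T X.
                  branch 2.1.1.2.1 (add T ~Z):
                    ○ open, literals {X=T, Y=F, Z=F}.
                  branch 2.1.1.2.2 (add T X):
                    ○ open, literals {X=T, Y=F}.
          branch 2.1.2 (add T V):
            T (Y -> X): β-rule — branch into F Y  //  T X.
              branch 2.1.2.1 (add F Y):
                ○ open, literals {V=T, Y=F}.
              branch 2.1.2.2 (add T X):
                ○ open, literals {V=T, X=T, Y=F}.
      branch 2.2 (add F ((~Z | X) | V), F (Y -> X)):
        F ((~Z | X) | V): α-rule — add F (~Z | X), F V.
        F (Y -> X): α-rule — add T Y, F X.
        × closes — contains both Y and ~Y.
7 branches closed, 12 open.
Each open branch fixes some atoms; the unmentioned ones are free. Counting distinct full assignments: branch {X=F, Y=F, Z=F} (W, V) contributes 4 new; branch {V=T, X=F, Y=F} (Z, W) contributes 2 new; branch {X=F, Y=F, Z=F} (W, V) contributes 0 new; branch {V=T, X=F, Y=F} (Z, W) contributes 0 new; branch {V=F, X=F, Y=T, Z=T} (W) contributes 2 new; branch {V=F, X=F, Y=T, Z=T} (W) contributes 0 new; branch {Y=F, Z=F} (X, W, V) contributes 4 new; branch {X=T, Y=F} (Z, W, V) contributes 4 new; branch {X=T, Y=F, Z=F} (W, V) contributes 0 new; branch {X=T, Y=F} (Z, W, V) contributes 0 new; branch {V=T, Y=F} (X, Z, W) contributes 0 new; branch {V=T, X=T, Y=F} (Z, W) contributes 0 new. Total: 16.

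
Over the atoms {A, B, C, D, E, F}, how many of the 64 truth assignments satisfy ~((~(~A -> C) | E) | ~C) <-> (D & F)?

Initial set: {(~((~(~A -> C) | E) | ~C) <-> (D & F))}.
(~((~(~A -> C) | E) | ~C) <-> (D & F)): β-rule — branch into ~((~(~A -> C) | E) | ~C), (D & F)  //  ~~((~(~A -> C) | E) | ~C), ~(D & F).
  branch 1 (add ~((~(~A -> C) | E) | ~C), (D & F)):
    ~((~(~A -> C) | E) | ~C): α-rule — add ~(~(~A -> C) | E), ~~C.
    (D & F): α-rule — add D, F.
    ~(~(~A -> C) | E): α-rule — add ~~(~A -> C), ~E.
    ~~(~A -> C): β-rule — branch into ~~A  //  C.
      branch 1.1 (add ~~A):
        ○ open, literals {A=1, C=1, D=1, E=0, F=1}.
      branch 1.2 (add C):
        ○ open, literals {C=1, D=1, E=0, F=1}.
  branch 2 (add ~~((~(~A -> C) | E) | ~C), ~(D & F)):
    ~~((~(~A -> C) | E) | ~C): β-rule — branch into (~(~A -> C) | E)  //  ~C.
      branch 2.1 (add (~(~A -> C) | E)):
        ~(D & F): β-rule — branch into ~D  //  ~F.
          branch 2.1.1 (add ~D):
            (~(~A -> C) | E): β-rule — branch into ~(~A -> C)  //  E.
              branch 2.1.1.1 (add ~(~A -> C)):
                ~(~A -> C): α-rule — add ~A, ~C.
                ○ open, literals {A=0, C=0, D=0}.
              branch 2.1.1.2 (add E):
                ○ open, literals {D=0, E=1}.
          branch 2.1.2 (add ~F):
            (~(~A -> C) | E): β-rule — branch into ~(~A -> C)  //  E.
              branch 2.1.2.1 (add ~(~A -> C)):
                ~(~A -> C): α-rule — add ~A, ~C.
                ○ open, literals {A=0, C=0, F=0}.
              branch 2.1.2.2 (add E):
                ○ open, literals {E=1, F=0}.
      branch 2.2 (add ~C):
        ~(D & F): β-rule — branch into ~D  //  ~F.
          branch 2.2.1 (add ~D):
            ○ open, literals {C=0, D=0}.
          branch 2.2.2 (add ~F):
            ○ open, literals {C=0, F=0}.
0 branches closed, 8 open.
Each open branch fixes some atoms; the unmentioned ones are free. Counting distinct full assignments: branch {A=1, C=1, D=1, E=0, F=1} (B) contributes 2 new; branch {C=1, D=1, E=0, F=1} (A, B) contributes 2 new; branch {A=0, C=0, D=0} (B, E, F) contributes 8 new; branch {D=0, E=1} (A, B, C, F) contributes 12 new; branch {A=0, C=0, F=0} (B, D, E) contributes 4 new; branch {E=1, F=0} (A, B, C, D) contributes 6 new; branch {C=0, D=0} (A, B, E, F) contributes 4 new; branch {C=0, F=0} (A, B, D, E) contributes 2 new. Total: 40.

40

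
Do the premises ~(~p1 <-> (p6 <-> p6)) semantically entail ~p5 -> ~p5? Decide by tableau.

Initial set: {T ~(~p1 <-> (p6 <-> p6)); F (~p5 -> ~p5)}.
F (~p5 -> ~p5): α-rule — add T ~p5, F ~p5.
× closes — contains both p5 and ~p5.
All 1 branch closes.
Every branch closed, so the premises entail the conclusion.

Yes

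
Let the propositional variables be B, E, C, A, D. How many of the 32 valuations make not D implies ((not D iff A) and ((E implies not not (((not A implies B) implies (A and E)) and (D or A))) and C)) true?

Initial set: {(not D implies ((not D iff A) and ((E implies not not (((not A implies B) implies (A and E)) and (D or A))) and C)))}.
(not D implies ((not D iff A) and ((E implies not not (((not A implies B) implies (A and E)) and (D or A))) and C))): β-rule — branch into not not D  //  ((not D iff A) and ((E implies not not (((not A implies B) implies (A and E)) and (D or A))) and C)).
  branch 1 (add not not D):
    ○ open, literals {D=1}.
  branch 2 (add ((not D iff A) and ((E implies not not (((not A implies B) implies (A and E)) and (D or A))) and C))):
    ((not D iff A) and ((E implies not not (((not A implies B) implies (A and E)) and (D or A))) and C)): α-rule — add (not D iff A), ((E implies not not (((not A implies B) implies (A and E)) and (D or A))) and C).
    ((E implies not not (((not A implies B) implies (A and E)) and (D or A))) and C): α-rule — add (E implies not not (((not A implies B) implies (A and E)) and (D or A))), C.
    (not D iff A): β-rule — branch into not D, A  //  not not D, not A.
      branch 2.1 (add not D, A):
        (E implies not not (((not A implies B) implies (A and E)) and (D or A))): β-rule — branch into not E  //  not not (((not A implies B) implies (A and E)) and (D or A)).
          branch 2.1.1 (add not E):
            ○ open, literals {A=1, C=1, D=0, E=0}.
          branch 2.1.2 (add not not (((not A implies B) implies (A and E)) and (D or A))):
            not not (((not A implies B) implies (A and E)) and (D or A)): drop double negation, giving (((not A implies B) implies (A and E)) and (D or A)).
            (((not A implies B) implies (A and E)) and (D or A)): α-rule — add ((not A implies B) implies (A and E)), (D or A).
            ((not A implies B) implies (A and E)): β-rule — branch into not (not A implies B)  //  (A and E).
              branch 2.1.2.1 (add not (not A implies B)):
                not (not A implies B): α-rule — add not A, not B.
                × closes — contains both A and not A.
              branch 2.1.2.2 (add (A and E)):
                (A and E): α-rule — add A, E.
                (D or A): β-rule — branch into D  //  A.
                  branch 2.1.2.2.1 (add D):
                    × closes — contains both D and not D.
                  branch 2.1.2.2.2 (add A):
                    ○ open, literals {A=1, C=1, D=0, E=1}.
      branch 2.2 (add not not D, not A):
        (E implies not not (((not A implies B) implies (A and E)) and (D or A))): β-rule — branch into not E  //  not not (((not A implies B) implies (A and E)) and (D or A)).
          branch 2.2.1 (add not E):
            ○ open, literals {A=0, C=1, D=1, E=0}.
          branch 2.2.2 (add not not (((not A implies B) implies (A and E)) and (D or A))):
            not not (((not A implies B) implies (A and E)) and (D or A)): drop double negation, giving (((not A implies B) implies (A and E)) and (D or A)).
            (((not A implies B) implies (A and E)) and (D or A)): α-rule — add ((not A implies B) implies (A and E)), (D or A).
            ((not A implies B) implies (A and E)): β-rule — branch into not (not A implies B)  //  (A and E).
              branch 2.2.2.1 (add not (not A implies B)):
                not (not A implies B): α-rule — add not A, not B.
                (D or A): β-rule — branch into D  //  A.
                  branch 2.2.2.1.1 (add D):
                    ○ open, literals {A=0, B=0, C=1, D=1}.
                  branch 2.2.2.1.2 (add A):
                    × closes — contains both A and not A.
              branch 2.2.2.2 (add (A and E)):
                (A and E): α-rule — add A, E.
                × closes — contains both A and not A.
4 branches closed, 5 open.
Each open branch fixes some atoms; the unmentioned ones are free. Counting distinct full assignments: branch {D=1} (B, E, C, A) contributes 16 new; branch {A=1, C=1, D=0, E=0} (B) contributes 2 new; branch {A=1, C=1, D=0, E=1} (B) contributes 2 new; branch {A=0, C=1, D=1, E=0} (B) contributes 0 new; branch {A=0, B=0, C=1, D=1} (E) contributes 0 new. Total: 20.

20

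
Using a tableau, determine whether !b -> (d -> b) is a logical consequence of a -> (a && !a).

Initial set: {T (a -> (a && !a)); F (!b -> (d -> b))}.
F (!b -> (d -> b)): α-rule — add T !b, F (d -> b).
F (d -> b): α-rule — add T d, F b.
T (a -> (a && !a)): β-rule — branch into F a  //  T (a && !a).
  branch 1 (add F a):
    ○ open, literals {a=0, b=0, d=1}.
  branch 2 (add T (a && !a)):
    T (a && !a): α-rule — add T a, T !a.
    × closes — contains both a and !a.
1 branch closed, 1 open.
An open branch gives a countermodel: a=0, b=0, d=1 (unmentioned atoms arbitrary); the premises hold there but the conclusion fails.

No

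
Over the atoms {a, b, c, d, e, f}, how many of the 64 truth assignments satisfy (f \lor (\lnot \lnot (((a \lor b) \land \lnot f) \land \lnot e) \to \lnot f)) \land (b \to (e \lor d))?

Initial set: {((f \lor (\lnot \lnot (((a \lor b) \land \lnot f) \land \lnot e) \to \lnot f)) \land (b \to (e \lor d)))}.
((f \lor (\lnot \lnot (((a \lor b) \land \lnot f) \land \lnot e) \to \lnot f)) \land (b \to (e \lor d))): α-rule — add (f \lor (\lnot \lnot (((a \lor b) \land \lnot f) \land \lnot e) \to \lnot f)), (b \to (e \lor d)).
(f \lor (\lnot \lnot (((a \lor b) \land \lnot f) \land \lnot e) \to \lnot f)): β-rule — branch into f  //  (\lnot \lnot (((a \lor b) \land \lnot f) \land \lnot e) \to \lnot f).
  branch 1 (add f):
    (b \to (e \lor d)): β-rule — branch into \lnot b  //  (e \lor d).
      branch 1.1 (add \lnot b):
        ○ open, literals {b=F, f=T}.
      branch 1.2 (add (e \lor d)):
        (e \lor d): β-rule — branch into e  //  d.
          branch 1.2.1 (add e):
            ○ open, literals {e=T, f=T}.
          branch 1.2.2 (add d):
            ○ open, literals {d=T, f=T}.
  branch 2 (add (\lnot \lnot (((a \lor b) \land \lnot f) \land \lnot e) \to \lnot f)):
    (b \to (e \lor d)): β-rule — branch into \lnot b  //  (e \lor d).
      branch 2.1 (add \lnot b):
        (\lnot \lnot (((a \lor b) \land \lnot f) \land \lnot e) \to \lnot f): β-rule — branch into \lnot \lnot \lnot (((a \lor b) \land \lnot f) \land \lnot e)  //  \lnot f.
          branch 2.1.1 (add \lnot \lnot \lnot (((a \lor b) \land \lnot f) \land \lnot e)):
            \lnot \lnot \lnot (((a \lor b) \land \lnot f) \land \lnot e): drop double negation, giving \lnot (((a \lor b) \land \lnot f) \land \lnot e).
            \lnot (((a \lor b) \land \lnot f) \land \lnot e): β-rule — branch into \lnot ((a \lor b) \land \lnot f)  //  \lnot \lnot e.
              branch 2.1.1.1 (add \lnot ((a \lor b) \land \lnot f)):
                \lnot ((a \lor b) \land \lnot f): β-rule — branch into \lnot (a \lor b)  //  \lnot \lnot f.
                  branch 2.1.1.1.1 (add \lnot (a \lor b)):
                    \lnot (a \lor b): α-rule — add \lnot a, \lnot b.
                    ○ open, literals {a=F, b=F}.
                  branch 2.1.1.1.2 (add \lnot \lnot f):
                    ○ open, literals {b=F, f=T}.
              branch 2.1.1.2 (add \lnot \lnot e):
                ○ open, literals {b=F, e=T}.
          branch 2.1.2 (add \lnot f):
            ○ open, literals {b=F, f=F}.
      branch 2.2 (add (e \lor d)):
        (\lnot \lnot (((a \lor b) \land \lnot f) \land \lnot e) \to \lnot f): β-rule — branch into \lnot \lnot \lnot (((a \lor b) \land \lnot f) \land \lnot e)  //  \lnot f.
          branch 2.2.1 (add \lnot \lnot \lnot (((a \lor b) \land \lnot f) \land \lnot e)):
            \lnot \lnot \lnot (((a \lor b) \land \lnot f) \land \lnot e): drop double negation, giving \lnot (((a \lor b) \land \lnot f) \land \lnot e).
            (e \lor d): β-rule — branch into e  //  d.
              branch 2.2.1.1 (add e):
                \lnot (((a \lor b) \land \lnot f) \land \lnot e): β-rule — branch into \lnot ((a \lor b) \land \lnot f)  //  \lnot \lnot e.
                  branch 2.2.1.1.1 (add \lnot ((a \lor b) \land \lnot f)):
                    \lnot ((a \lor b) \land \lnot f): β-rule — branch into \lnot (a \lor b)  //  \lnot \lnot f.
                      branch 2.2.1.1.1.1 (add \lnot (a \lor b)):
                        \lnot (a \lor b): α-rule — add \lnot a, \lnot b.
                        ○ open, literals {a=F, b=F, e=T}.
                      branch 2.2.1.1.1.2 (add \lnot \lnot f):
                        ○ open, literals {e=T, f=T}.
                  branch 2.2.1.1.2 (add \lnot \lnot e):
                    ○ open, literals {e=T}.
              branch 2.2.1.2 (add d):
                \lnot (((a \lor b) \land \lnot f) \land \lnot e): β-rule — branch into \lnot ((a \lor b) \land \lnot f)  //  \lnot \lnot e.
                  branch 2.2.1.2.1 (add \lnot ((a \lor b) \land \lnot f)):
                    \lnot ((a \lor b) \land \lnot f): β-rule — branch into \lnot (a \lor b)  //  \lnot \lnot f.
                      branch 2.2.1.2.1.1 (add \lnot (a \lor b)):
                        \lnot (a \lor b): α-rule — add \lnot a, \lnot b.
                        ○ open, literals {a=F, b=F, d=T}.
                      branch 2.2.1.2.1.2 (add \lnot \lnot f):
                        ○ open, literals {d=T, f=T}.
                  branch 2.2.1.2.2 (add \lnot \lnot e):
                    ○ open, literals {d=T, e=T}.
          branch 2.2.2 (add \lnot f):
            (e \lor d): β-rule — branch into e  //  d.
              branch 2.2.2.1 (add e):
                ○ open, literals {e=T, f=F}.
              branch 2.2.2.2 (add d):
                ○ open, literals {d=T, f=F}.
0 branches closed, 15 open.
Each open branch fixes some atoms; the unmentioned ones are free. Counting distinct full assignments: branch {b=F, f=T} (a, c, d, e) contributes 16 new; branch {e=T, f=T} (a, b, c, d) contributes 8 new; branch {d=T, f=T} (a, b, c, e) contributes 4 new; branch {a=F, b=F} (c, d, e, f) contributes 8 new; branch {b=F, f=T} (a, c, d, e) contributes 0 new; branch {b=F, e=T} (a, c, d, f) contributes 4 new; branch {b=F, f=F} (a, c, d, e) contributes 4 new; branch {a=F, b=F, e=T} (c, d, f) contributes 0 new; branch {e=T, f=T} (a, b, c, d) contributes 0 new; branch {e=T} (a, b, c, d, f) contributes 8 new; branch {a=F, b=F, d=T} (c, e, f) contributes 0 new; branch {d=T, f=T} (a, b, c, e) contributes 0 new; branch {d=T, e=T} (a, b, c, f) contributes 0 new; branch {e=T, f=F} (a, b, c, d) contributes 0 new; branch {d=T, f=F} (a, b, c, e) contributes 4 new. Total: 56.

56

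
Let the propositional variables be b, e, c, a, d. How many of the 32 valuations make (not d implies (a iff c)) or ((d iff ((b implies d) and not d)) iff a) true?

Initial set: {((not d implies (a iff c)) or ((d iff ((b implies d) and not d)) iff a))}.
((not d implies (a iff c)) or ((d iff ((b implies d) and not d)) iff a)): β-rule — branch into (not d implies (a iff c))  //  ((d iff ((b implies d) and not d)) iff a).
  branch 1 (add (not d implies (a iff c))):
    (not d implies (a iff c)): β-rule — branch into not not d  //  (a iff c).
      branch 1.1 (add not not d):
        ○ open, literals {d=T}.
      branch 1.2 (add (a iff c)):
        (a iff c): β-rule — branch into a, c  //  not a, not c.
          branch 1.2.1 (add a, c):
            ○ open, literals {a=T, c=T}.
          branch 1.2.2 (add not a, not c):
            ○ open, literals {a=F, c=F}.
  branch 2 (add ((d iff ((b implies d) and not d)) iff a)):
    ((d iff ((b implies d) and not d)) iff a): β-rule — branch into (d iff ((b implies d) and not d)), a  //  not (d iff ((b implies d) and not d)), not a.
      branch 2.1 (add (d iff ((b implies d) and not d)), a):
        (d iff ((b implies d) and not d)): β-rule — branch into d, ((b implies d) and not d)  //  not d, not ((b implies d) and not d).
          branch 2.1.1 (add d, ((b implies d) and not d)):
            ((b implies d) and not d): α-rule — add (b implies d), not d.
            × closes — contains both d and not d.
          branch 2.1.2 (add not d, not ((b implies d) and not d)):
            not ((b implies d) and not d): β-rule — branch into not (b implies d)  //  not not d.
              branch 2.1.2.1 (add not (b implies d)):
                not (b implies d): α-rule — add b, not d.
                ○ open, literals {a=T, b=T, d=F}.
              branch 2.1.2.2 (add not not d):
                × closes — contains both d and not d.
      branch 2.2 (add not (d iff ((b implies d) and not d)), not a):
        not (d iff ((b implies d) and not d)): β-rule — branch into d, not ((b implies d) and not d)  //  not d, ((b implies d) and not d).
          branch 2.2.1 (add d, not ((b implies d) and not d)):
            not ((b implies d) and not d): β-rule — branch into not (b implies d)  //  not not d.
              branch 2.2.1.1 (add not (b implies d)):
                not (b implies d): α-rule — add b, not d.
                × closes — contains both d and not d.
              branch 2.2.1.2 (add not not d):
                ○ open, literals {a=F, d=T}.
          branch 2.2.2 (add not d, ((b implies d) and not d)):
            ((b implies d) and not d): α-rule — add (b implies d), not d.
            (b implies d): β-rule — branch into not b  //  d.
              branch 2.2.2.1 (add not b):
                ○ open, literals {a=F, b=F, d=F}.
              branch 2.2.2.2 (add d):
                × closes — contains both d and not d.
4 branches closed, 6 open.
Each open branch fixes some atoms; the unmentioned ones are free. Counting distinct full assignments: branch {d=T} (b, e, c, a) contributes 16 new; branch {a=T, c=T} (b, e, d) contributes 4 new; branch {a=F, c=F} (b, e, d) contributes 4 new; branch {a=T, b=T, d=F} (e, c) contributes 2 new; branch {a=F, d=T} (b, e, c) contributes 0 new; branch {a=F, b=F, d=F} (e, c) contributes 2 new. Total: 28.

28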